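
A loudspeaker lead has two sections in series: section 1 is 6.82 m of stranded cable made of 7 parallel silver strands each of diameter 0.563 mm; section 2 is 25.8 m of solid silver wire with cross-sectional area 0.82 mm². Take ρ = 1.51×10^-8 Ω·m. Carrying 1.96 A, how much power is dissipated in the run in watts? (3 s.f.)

Section 1: A_strand = π(2.8150e-04)² = 2.489e-07 m²; R₁ = ρL/(N·A_s) = (1.51×10^-8)(6.82)/(7×2.489e-07) = 0.0591 Ω
Section 2: A = 0.82 mm² = 8.200e-07 m²
R₂ = (1.51×10^-8)(25.8)/(8.200e-07) = 0.4751 Ω
R = R₁ + R₂ = 0.5342 Ω
P = I²R = (1.96)² × 0.5342 = 2.05 W

2.05 W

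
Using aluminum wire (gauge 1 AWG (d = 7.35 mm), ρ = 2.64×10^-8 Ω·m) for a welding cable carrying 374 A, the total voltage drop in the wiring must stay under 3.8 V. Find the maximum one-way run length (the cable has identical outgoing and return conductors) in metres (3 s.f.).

8.16 m

A = π(7.35/2 mm)² = π(3.6750e-03 m)² = 4.243e-05 m²
L_max = V_max·A/(2·ρI) = (3.8)(4.243e-05)/(2×2.64×10^-8×374) = 8.16 m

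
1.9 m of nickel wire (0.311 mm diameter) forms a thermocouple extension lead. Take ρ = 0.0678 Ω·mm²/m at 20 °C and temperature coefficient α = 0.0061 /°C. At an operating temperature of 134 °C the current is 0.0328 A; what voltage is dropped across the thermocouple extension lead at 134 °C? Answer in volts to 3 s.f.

ρ = 0.0678 Ω·mm²/m = 6.78×10^-8 Ω·m
A = π(d/2)² = π(1.5550e-04 m)² = 7.596e-08 m²
R₍20₎ = ρL/A = (6.78×10^-8)(1.9)/(7.596e-08) = 1.696 Ω
R₍134₎ = R₍20₎(1 + αΔT) = 1.696 × (1 + 0.0061×114) = 2.875 Ω
V = IR = 0.0328 × 2.875 = 0.0943 V

0.0943 V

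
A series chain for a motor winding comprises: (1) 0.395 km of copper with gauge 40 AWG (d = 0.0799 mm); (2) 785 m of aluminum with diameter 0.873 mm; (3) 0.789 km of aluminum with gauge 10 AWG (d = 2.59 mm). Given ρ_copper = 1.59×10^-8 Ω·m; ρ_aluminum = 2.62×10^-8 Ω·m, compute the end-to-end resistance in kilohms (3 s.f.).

Seg 1: A = π(0.0799/2 mm)² = π(3.9950e-05 m)² = 5.014e-09 m²
R_1 = (1.59×10^-8)(395)/(5.014e-09) = 1253 Ω
Seg 2: A = π(d/2)² = π(4.3650e-04 m)² = 5.986e-07 m²
R_2 = (2.62×10^-8)(785)/(5.986e-07) = 34.36 Ω
Seg 3: A = π(2.59/2 mm)² = π(1.2950e-03 m)² = 5.269e-06 m²
R_3 = (2.62×10^-8)(789)/(5.269e-06) = 3.924 Ω
R_total = R_1 + R_2 + R_3 = 1.29 kΩ

1.29 kΩ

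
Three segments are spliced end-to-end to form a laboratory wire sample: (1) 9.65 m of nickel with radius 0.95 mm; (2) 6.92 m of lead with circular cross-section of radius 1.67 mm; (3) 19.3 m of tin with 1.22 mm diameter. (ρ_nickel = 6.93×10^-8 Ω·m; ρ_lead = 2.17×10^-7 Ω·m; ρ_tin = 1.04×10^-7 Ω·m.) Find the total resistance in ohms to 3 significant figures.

Seg 1: A = πr² = π(9.5000e-04 m)² = 2.835e-06 m²
R_1 = (6.93×10^-8)(9.65)/(2.835e-06) = 0.2359 Ω
Seg 2: A = πr² = π(1.6700e-03 m)² = 8.762e-06 m²
R_2 = (2.17×10^-7)(6.92)/(8.762e-06) = 0.1714 Ω
Seg 3: A = π(d/2)² = π(6.1000e-04 m)² = 1.169e-06 m²
R_3 = (1.04×10^-7)(19.3)/(1.169e-06) = 1.717 Ω
R_total = R_1 + R_2 + R_3 = 2.12 Ω

2.12 Ω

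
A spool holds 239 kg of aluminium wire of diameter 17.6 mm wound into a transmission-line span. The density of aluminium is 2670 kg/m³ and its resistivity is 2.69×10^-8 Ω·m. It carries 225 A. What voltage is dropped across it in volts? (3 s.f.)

A = π(d/2)² = π(8.8000e-03 m)² = 2.4328e-04 m²
L = m/(density·A) = 239/(2670×2.4328e-04) = 367.9 m
R = ρL/A = (2.69×10^-8)(367.9)/(2.4328e-04) = 0.04068 Ω
V = IR = 225 × 0.04068 = 9.15 V

9.15 V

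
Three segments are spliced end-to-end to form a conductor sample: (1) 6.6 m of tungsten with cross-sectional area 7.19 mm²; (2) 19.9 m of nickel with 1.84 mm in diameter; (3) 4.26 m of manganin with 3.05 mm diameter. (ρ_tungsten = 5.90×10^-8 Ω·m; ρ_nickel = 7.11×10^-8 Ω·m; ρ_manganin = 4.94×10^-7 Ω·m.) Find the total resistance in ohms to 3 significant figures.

Seg 1: A = 7.19 mm² = 7.190e-06 m²
R_1 = (5.90×10^-8)(6.6)/(7.190e-06) = 0.05416 Ω
Seg 2: A = π(d/2)² = π(9.2000e-04 m)² = 2.659e-06 m²
R_2 = (7.11×10^-8)(19.9)/(2.659e-06) = 0.5321 Ω
Seg 3: A = π(d/2)² = π(1.5250e-03 m)² = 7.306e-06 m²
R_3 = (4.94×10^-7)(4.26)/(7.306e-06) = 0.288 Ω
R_total = R_1 + R_2 + R_3 = 0.874 Ω

0.874 Ω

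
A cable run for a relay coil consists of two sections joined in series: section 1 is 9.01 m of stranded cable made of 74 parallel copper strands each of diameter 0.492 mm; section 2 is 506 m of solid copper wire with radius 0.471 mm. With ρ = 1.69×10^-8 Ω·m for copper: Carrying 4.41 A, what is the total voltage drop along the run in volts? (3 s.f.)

Section 1: A_strand = π(2.4600e-04)² = 1.901e-07 m²; R₁ = ρL/(N·A_s) = (1.69×10^-8)(9.01)/(74×1.901e-07) = 0.01082 Ω
Section 2: A = πr² = π(4.7100e-04 m)² = 6.969e-07 m²
R₂ = (1.69×10^-8)(506)/(6.969e-07) = 12.27 Ω
R = R₁ + R₂ = 12.28 Ω
V = IR = 4.41 × 12.28 = 54.2 V

54.2 V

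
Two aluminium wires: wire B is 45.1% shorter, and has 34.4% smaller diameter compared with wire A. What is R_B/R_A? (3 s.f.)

1.28

R ∝ L/d², so R_B/R_A = (1 − 45.1/100) × (1 − 34.4/100)⁻²
= 0.549 × 2.324 = 1.28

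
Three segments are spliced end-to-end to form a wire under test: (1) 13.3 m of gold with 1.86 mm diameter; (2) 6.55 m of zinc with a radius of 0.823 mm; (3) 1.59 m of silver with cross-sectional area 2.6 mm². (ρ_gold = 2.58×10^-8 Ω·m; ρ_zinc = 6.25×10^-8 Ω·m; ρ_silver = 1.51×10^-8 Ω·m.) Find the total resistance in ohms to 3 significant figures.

0.328 Ω

Seg 1: A = π(d/2)² = π(9.3000e-04 m)² = 2.717e-06 m²
R_1 = (2.58×10^-8)(13.3)/(2.717e-06) = 0.1263 Ω
Seg 2: A = πr² = π(8.2300e-04 m)² = 2.128e-06 m²
R_2 = (6.25×10^-8)(6.55)/(2.128e-06) = 0.1924 Ω
Seg 3: A = 2.6 mm² = 2.600e-06 m²
R_3 = (1.51×10^-8)(1.59)/(2.600e-06) = 0.009234 Ω
R_total = R_1 + R_2 + R_3 = 0.328 Ω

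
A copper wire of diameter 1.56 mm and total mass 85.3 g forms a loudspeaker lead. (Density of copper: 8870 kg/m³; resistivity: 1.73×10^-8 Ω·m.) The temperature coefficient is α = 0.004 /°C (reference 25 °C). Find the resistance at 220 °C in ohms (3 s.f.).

A = π(d/2)² = π(7.8000e-04 m)² = 1.9113e-06 m²
L = m/(density·A) = 0.0853/(8870×1.9113e-06) = 5.031 m
R = ρL/A = (1.73×10^-8)(5.031)/(1.9113e-06) = 0.04554 Ω
R(220 °C) = 0.04554 × (1 + 0.004×195) = 0.0811 Ω

0.0811 Ω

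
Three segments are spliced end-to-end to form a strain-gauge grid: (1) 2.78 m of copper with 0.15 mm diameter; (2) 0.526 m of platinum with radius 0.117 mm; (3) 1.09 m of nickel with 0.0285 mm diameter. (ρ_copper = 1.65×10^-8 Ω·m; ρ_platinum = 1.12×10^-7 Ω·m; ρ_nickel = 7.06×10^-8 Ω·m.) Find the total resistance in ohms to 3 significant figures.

Seg 1: A = π(d/2)² = π(7.5000e-05 m)² = 1.767e-08 m²
R_1 = (1.65×10^-8)(2.78)/(1.767e-08) = 2.596 Ω
Seg 2: A = πr² = π(1.1700e-04 m)² = 4.301e-08 m²
R_2 = (1.12×10^-7)(0.526)/(4.301e-08) = 1.37 Ω
Seg 3: A = π(d/2)² = π(1.4250e-05 m)² = 6.379e-10 m²
R_3 = (7.06×10^-8)(1.09)/(6.379e-10) = 120.6 Ω
R_total = R_1 + R_2 + R_3 = 125 Ω

125 Ω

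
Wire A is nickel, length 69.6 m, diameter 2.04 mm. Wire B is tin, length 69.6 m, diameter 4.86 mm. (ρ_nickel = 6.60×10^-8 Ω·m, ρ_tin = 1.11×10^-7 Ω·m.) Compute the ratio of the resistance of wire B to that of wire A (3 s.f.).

0.296

R ∝ ρL/d², so R_B/R_A = (ρ_B/ρ_A) × (d_A/d_B)²
= (1.11×10^-7/6.60×10^-8) × (2.04/4.86)² = 0.296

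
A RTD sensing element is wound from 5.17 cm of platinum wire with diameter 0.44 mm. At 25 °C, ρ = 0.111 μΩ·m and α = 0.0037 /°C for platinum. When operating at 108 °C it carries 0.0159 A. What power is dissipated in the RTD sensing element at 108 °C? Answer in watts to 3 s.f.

1.25×10^-5 W

ρ = 0.111 μΩ·m = 1.11×10^-7 Ω·m
A = π(d/2)² = π(2.2000e-04 m)² = 1.521e-07 m²
R₍25₎ = ρL/A = (1.11×10^-7)(0.0517)/(1.521e-07) = 0.03774 Ω
R₍108₎ = R₍25₎(1 + αΔT) = 0.03774 × (1 + 0.0037×83) = 0.04933 Ω
P = I²R = (0.0159)² × 0.04933 = 1.25×10^-5 W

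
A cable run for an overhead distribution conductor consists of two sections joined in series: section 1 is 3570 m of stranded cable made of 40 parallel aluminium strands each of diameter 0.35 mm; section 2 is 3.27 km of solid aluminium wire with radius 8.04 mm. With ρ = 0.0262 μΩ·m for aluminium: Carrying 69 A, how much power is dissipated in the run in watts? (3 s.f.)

1.18×10^5 W

ρ = 0.0262 μΩ·m = 2.62×10^-8 Ω·m
Section 1: A_strand = π(1.7500e-04)² = 9.621e-08 m²; R₁ = ρL/(N·A_s) = (2.62×10^-8)(3570)/(40×9.621e-08) = 24.3 Ω
Section 2: A = πr² = π(8.0400e-03 m)² = 2.031e-04 m²
R₂ = (2.62×10^-8)(3270)/(2.031e-04) = 0.4219 Ω
R = R₁ + R₂ = 24.73 Ω
P = I²R = (69)² × 24.73 = 1.18×10^5 W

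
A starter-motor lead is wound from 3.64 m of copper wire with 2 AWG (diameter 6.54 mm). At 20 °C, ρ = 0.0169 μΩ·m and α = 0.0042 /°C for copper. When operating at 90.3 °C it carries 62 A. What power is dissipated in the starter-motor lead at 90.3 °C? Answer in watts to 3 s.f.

9.12 W

ρ = 0.0169 μΩ·m = 1.69×10^-8 Ω·m
A = π(6.54/2 mm)² = π(3.2700e-03 m)² = 3.359e-05 m²
R₍20₎ = ρL/A = (1.69×10^-8)(3.64)/(3.359e-05) = 0.001831 Ω
R₍90.3₎ = R₍20₎(1 + αΔT) = 0.001831 × (1 + 0.0042×70.3) = 0.002372 Ω
P = I²R = (62)² × 0.002372 = 9.12 W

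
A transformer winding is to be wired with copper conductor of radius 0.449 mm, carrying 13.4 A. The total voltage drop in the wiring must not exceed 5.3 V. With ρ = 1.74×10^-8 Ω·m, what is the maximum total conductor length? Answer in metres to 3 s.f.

A = πr² = π(4.4900e-04 m)² = 6.333e-07 m²
L_max = V_max·A/(1·ρI) = (5.3)(6.333e-07)/(1.74×10^-8×13.4) = 14.4 m

14.4 m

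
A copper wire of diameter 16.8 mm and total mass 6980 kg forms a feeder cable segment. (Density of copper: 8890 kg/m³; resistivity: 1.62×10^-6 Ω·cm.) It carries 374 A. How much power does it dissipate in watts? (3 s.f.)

36200 W

ρ = 1.62×10^-6 Ω·cm = 1.62×10^-8 Ω·m
A = π(d/2)² = π(8.4000e-03 m)² = 2.2167e-04 m²
L = m/(density·A) = 6980/(8890×2.2167e-04) = 3542 m
R = ρL/A = (1.62×10^-8)(3542)/(2.2167e-04) = 0.2589 Ω
P = I²R = (374)² × 0.2589 = 36200 W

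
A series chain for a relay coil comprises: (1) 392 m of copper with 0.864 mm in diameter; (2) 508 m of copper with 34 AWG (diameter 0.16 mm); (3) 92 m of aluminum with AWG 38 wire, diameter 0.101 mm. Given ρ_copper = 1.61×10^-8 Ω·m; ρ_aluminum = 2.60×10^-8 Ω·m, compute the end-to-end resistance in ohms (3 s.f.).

Seg 1: A = π(d/2)² = π(4.3200e-04 m)² = 5.863e-07 m²
R_1 = (1.61×10^-8)(392)/(5.863e-07) = 10.76 Ω
Seg 2: A = π(0.16/2 mm)² = π(8.0000e-05 m)² = 2.011e-08 m²
R_2 = (1.61×10^-8)(508)/(2.011e-08) = 406.8 Ω
Seg 3: A = π(0.101/2 mm)² = π(5.0500e-05 m)² = 8.012e-09 m²
R_3 = (2.60×10^-8)(92)/(8.012e-09) = 298.6 Ω
R_total = R_1 + R_2 + R_3 = 716 Ω

716 Ω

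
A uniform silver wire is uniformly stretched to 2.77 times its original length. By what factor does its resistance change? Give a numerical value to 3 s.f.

7.67

Volume constant ⇒ A' = A/k with k = 2.77. R' = ρ(kL)/(A/k) = k²R.
Factor = 7.67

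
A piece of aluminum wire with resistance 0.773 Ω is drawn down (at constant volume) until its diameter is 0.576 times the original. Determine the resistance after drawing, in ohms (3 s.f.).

Volume constant ⇒ L' = L/r² with r = 0.576. R' = ρL'/A' = ρ(L/r²)/(πr²d₀²/4) = R/r⁴.
R' = 9.085 × 0.773 = 7.02 Ω

7.02 Ω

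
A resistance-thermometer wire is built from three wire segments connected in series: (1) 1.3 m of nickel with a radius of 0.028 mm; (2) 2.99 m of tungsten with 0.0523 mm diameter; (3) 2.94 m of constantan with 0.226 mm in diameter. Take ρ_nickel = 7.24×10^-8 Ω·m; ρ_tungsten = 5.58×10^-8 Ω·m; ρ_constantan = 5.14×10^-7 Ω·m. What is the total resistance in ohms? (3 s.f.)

154 Ω

Seg 1: A = πr² = π(2.8000e-05 m)² = 2.463e-09 m²
R_1 = (7.24×10^-8)(1.3)/(2.463e-09) = 38.21 Ω
Seg 2: A = π(d/2)² = π(2.6150e-05 m)² = 2.148e-09 m²
R_2 = (5.58×10^-8)(2.99)/(2.148e-09) = 77.66 Ω
Seg 3: A = π(d/2)² = π(1.1300e-04 m)² = 4.011e-08 m²
R_3 = (5.14×10^-7)(2.94)/(4.011e-08) = 37.67 Ω
R_total = R_1 + R_2 + R_3 = 154 Ω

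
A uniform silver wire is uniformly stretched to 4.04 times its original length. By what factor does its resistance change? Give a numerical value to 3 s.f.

16.3

Volume constant ⇒ A' = A/k with k = 4.04. R' = ρ(kL)/(A/k) = k²R.
Factor = 16.3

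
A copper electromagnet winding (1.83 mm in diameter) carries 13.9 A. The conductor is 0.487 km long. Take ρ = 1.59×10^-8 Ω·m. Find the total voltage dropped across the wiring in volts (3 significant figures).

A = π(d/2)² = π(9.1500e-04 m)² = 2.630e-06 m²
R = ρL/A = (1.59×10^-8)(487)/(2.630e-06) = 2.944 Ω
V = IR = 13.9 × 2.944 = 40.9 V

40.9 V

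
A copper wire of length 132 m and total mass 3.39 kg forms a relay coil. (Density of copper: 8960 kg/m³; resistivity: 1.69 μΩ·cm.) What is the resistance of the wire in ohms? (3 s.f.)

ρ = 1.69 μΩ·cm = 1.69×10^-8 Ω·m
A = m/(density·L) = 3.39/(8960×132) = 2.8663e-06 m²
R = ρL/A = (1.69×10^-8)(132)/(2.8663e-06) = 0.778 Ω

0.778 Ω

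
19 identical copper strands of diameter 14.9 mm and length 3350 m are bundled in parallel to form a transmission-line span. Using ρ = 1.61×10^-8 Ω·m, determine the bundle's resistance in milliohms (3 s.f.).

16.3 mΩ

A_strand = π(7.4500e-03 m)² = 1.744e-04 m²
R_strand = ρL/A = (1.61×10^-8)(3350)/(1.744e-04) = 0.3093 Ω
R_total = R_strand/N = 0.3093/19 = 16.3 mΩ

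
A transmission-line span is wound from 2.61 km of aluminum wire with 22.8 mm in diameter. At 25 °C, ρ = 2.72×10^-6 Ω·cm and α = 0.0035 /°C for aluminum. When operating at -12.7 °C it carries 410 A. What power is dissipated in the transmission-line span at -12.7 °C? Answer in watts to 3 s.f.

ρ = 2.72×10^-6 Ω·cm = 2.72×10^-8 Ω·m
A = π(d/2)² = π(1.1400e-02 m)² = 4.083e-04 m²
R₍25₎ = ρL/A = (2.72×10^-8)(2610)/(4.083e-04) = 0.1739 Ω
R₍-12.7₎ = R₍25₎(1 + αΔT) = 0.1739 × (1 + 0.0035×-37.7) = 0.1509 Ω
P = I²R = (410)² × 0.1509 = 25400 W

25400 W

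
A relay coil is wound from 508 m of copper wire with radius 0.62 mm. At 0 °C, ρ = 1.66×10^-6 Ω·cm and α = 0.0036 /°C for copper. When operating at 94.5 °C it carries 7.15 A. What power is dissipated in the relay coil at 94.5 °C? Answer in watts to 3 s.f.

ρ = 1.66×10^-6 Ω·cm = 1.66×10^-8 Ω·m
A = πr² = π(6.2000e-04 m)² = 1.208e-06 m²
R₍0₎ = ρL/A = (1.66×10^-8)(508)/(1.208e-06) = 6.983 Ω
R₍94.5₎ = R₍0₎(1 + αΔT) = 6.983 × (1 + 0.0036×94.5) = 9.359 Ω
P = I²R = (7.15)² × 9.359 = 478 W

478 W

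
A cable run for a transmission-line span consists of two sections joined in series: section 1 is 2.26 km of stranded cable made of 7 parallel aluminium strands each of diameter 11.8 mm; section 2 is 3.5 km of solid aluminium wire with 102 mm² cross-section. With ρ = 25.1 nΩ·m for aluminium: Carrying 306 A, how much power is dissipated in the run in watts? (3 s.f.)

87600 W

ρ = 25.1 nΩ·m = 2.51×10^-8 Ω·m
Section 1: A_strand = π(5.9000e-03)² = 1.094e-04 m²; R₁ = ρL/(N·A_s) = (2.51×10^-8)(2260)/(7×1.094e-04) = 0.0741 Ω
Section 2: A = 102 mm² = 1.020e-04 m²
R₂ = (2.51×10^-8)(3500)/(1.020e-04) = 0.8613 Ω
R = R₁ + R₂ = 0.9354 Ω
P = I²R = (306)² × 0.9354 = 87600 W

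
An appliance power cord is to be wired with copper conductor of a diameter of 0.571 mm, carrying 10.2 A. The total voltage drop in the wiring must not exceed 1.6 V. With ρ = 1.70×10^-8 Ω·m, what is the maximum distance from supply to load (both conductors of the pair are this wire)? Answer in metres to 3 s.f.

1.18 m

A = π(d/2)² = π(2.8550e-04 m)² = 2.561e-07 m²
L_max = V_max·A/(2·ρI) = (1.6)(2.561e-07)/(2×1.70×10^-8×10.2) = 1.18 m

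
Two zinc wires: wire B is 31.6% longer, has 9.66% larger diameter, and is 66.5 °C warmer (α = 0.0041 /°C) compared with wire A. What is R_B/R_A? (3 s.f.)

R ∝ ρL/d² with ρ ∝ (1+αΔT), so R_B/R_A = (1 + 31.6/100) × (1 + 9.66/100)⁻² × (1 + 0.0041×66.5)
= 1.316 × 0.8316 × 1.273 = 1.39

1.39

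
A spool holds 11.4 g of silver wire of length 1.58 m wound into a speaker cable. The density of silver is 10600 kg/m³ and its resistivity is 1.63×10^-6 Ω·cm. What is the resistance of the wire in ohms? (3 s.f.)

ρ = 1.63×10^-6 Ω·cm = 1.63×10^-8 Ω·m
A = m/(density·L) = 0.0114/(10600×1.58) = 6.8068e-07 m²
R = ρL/A = (1.63×10^-8)(1.58)/(6.8068e-07) = 0.0378 Ω

0.0378 Ω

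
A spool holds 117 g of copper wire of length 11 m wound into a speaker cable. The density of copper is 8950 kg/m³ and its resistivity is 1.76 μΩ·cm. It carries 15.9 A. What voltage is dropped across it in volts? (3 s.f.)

ρ = 1.76 μΩ·cm = 1.76×10^-8 Ω·m
A = m/(density·L) = 0.117/(8950×11) = 1.1884e-06 m²
R = ρL/A = (1.76×10^-8)(11)/(1.1884e-06) = 0.1629 Ω
V = IR = 15.9 × 0.1629 = 2.59 V

2.59 V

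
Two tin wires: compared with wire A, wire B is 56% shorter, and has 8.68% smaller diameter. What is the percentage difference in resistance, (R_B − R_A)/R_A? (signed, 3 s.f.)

-47.2%

R ∝ L/d², so R_B/R_A = (1 − 56/100) × (1 − 8.68/100)⁻²
= 0.44 × 1.199 = 0.5276
(R_B − R_A)/R_A = 0.5276 − 1 = -47.2%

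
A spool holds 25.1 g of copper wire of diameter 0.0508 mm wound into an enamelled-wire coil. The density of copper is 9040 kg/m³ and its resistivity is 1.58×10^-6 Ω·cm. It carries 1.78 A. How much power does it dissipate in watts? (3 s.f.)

33800 W

ρ = 1.58×10^-6 Ω·cm = 1.58×10^-8 Ω·m
A = π(d/2)² = π(2.5400e-05 m)² = 2.0268e-09 m²
L = m/(density·A) = 0.0251/(9040×2.0268e-09) = 1370 m
R = ρL/A = (1.58×10^-8)(1370)/(2.0268e-09) = 10680 Ω
P = I²R = (1.78)² × 10680 = 33800 W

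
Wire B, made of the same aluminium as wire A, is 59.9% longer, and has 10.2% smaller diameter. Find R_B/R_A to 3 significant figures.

R ∝ L/d², so R_B/R_A = (1 + 59.9/100) × (1 − 10.2/100)⁻²
= 1.599 × 1.24 = 1.98

1.98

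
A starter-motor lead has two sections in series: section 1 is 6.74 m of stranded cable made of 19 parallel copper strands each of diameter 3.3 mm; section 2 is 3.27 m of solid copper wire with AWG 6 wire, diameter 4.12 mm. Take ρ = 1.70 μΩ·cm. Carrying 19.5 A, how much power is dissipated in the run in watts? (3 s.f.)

1.85 W

ρ = 1.70 μΩ·cm = 1.70×10^-8 Ω·m
Section 1: A_strand = π(1.6500e-03)² = 8.553e-06 m²; R₁ = ρL/(N·A_s) = (1.70×10^-8)(6.74)/(19×8.553e-06) = 7.051×10^-4 Ω
Section 2: A = π(4.12/2 mm)² = π(2.0600e-03 m)² = 1.333e-05 m²
R₂ = (1.70×10^-8)(3.27)/(1.333e-05) = 0.00417 Ω
R = R₁ + R₂ = 0.004875 Ω
P = I²R = (19.5)² × 0.004875 = 1.85 W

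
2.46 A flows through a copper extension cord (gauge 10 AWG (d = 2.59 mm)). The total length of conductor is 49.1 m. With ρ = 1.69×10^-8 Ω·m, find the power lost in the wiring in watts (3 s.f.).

A = π(2.59/2 mm)² = π(1.2950e-03 m)² = 5.269e-06 m²
R = ρL/A = (1.69×10^-8)(49.1)/(5.269e-06) = 0.1575 Ω
P = I²R = (2.46)² × 0.1575 = 0.953 W

0.953 W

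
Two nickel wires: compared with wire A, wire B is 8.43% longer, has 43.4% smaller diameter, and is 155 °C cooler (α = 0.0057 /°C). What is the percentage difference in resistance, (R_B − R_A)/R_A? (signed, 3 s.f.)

-60.6%

R ∝ ρL/d² with ρ ∝ (1+αΔT), so R_B/R_A = (1 + 8.43/100) × (1 − 43.4/100)⁻² × (1 − 0.0057×155)
= 1.084 × 3.122 × 0.1165 = 0.3943
(R_B − R_A)/R_A = 0.3943 − 1 = -60.6%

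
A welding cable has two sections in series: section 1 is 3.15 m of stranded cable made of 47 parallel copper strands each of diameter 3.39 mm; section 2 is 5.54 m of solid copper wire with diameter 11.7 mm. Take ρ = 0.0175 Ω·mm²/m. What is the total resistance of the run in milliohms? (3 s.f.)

1.03 mΩ

ρ = 0.0175 Ω·mm²/m = 1.75×10^-8 Ω·m
Section 1: A_strand = π(1.6950e-03)² = 9.026e-06 m²; R₁ = ρL/(N·A_s) = (1.75×10^-8)(3.15)/(47×9.026e-06) = 1.299×10^-4 Ω
Section 2: A = π(d/2)² = π(5.8500e-03 m)² = 1.075e-04 m²
R₂ = (1.75×10^-8)(5.54)/(1.075e-04) = 9.018×10^-4 Ω
R = R₁ + R₂ = 1.03 mΩ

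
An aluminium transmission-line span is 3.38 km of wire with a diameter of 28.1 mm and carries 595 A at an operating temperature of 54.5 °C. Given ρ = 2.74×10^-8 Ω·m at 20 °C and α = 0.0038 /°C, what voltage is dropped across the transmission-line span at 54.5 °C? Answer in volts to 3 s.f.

A = π(d/2)² = π(1.4050e-02 m)² = 6.202e-04 m²
R₍20₎ = ρL/A = (2.74×10^-8)(3380)/(6.202e-04) = 0.1493 Ω
R₍54.5₎ = R₍20₎(1 + αΔT) = 0.1493 × (1 + 0.0038×34.5) = 0.1689 Ω
V = IR = 595 × 0.1689 = 101 V

101 V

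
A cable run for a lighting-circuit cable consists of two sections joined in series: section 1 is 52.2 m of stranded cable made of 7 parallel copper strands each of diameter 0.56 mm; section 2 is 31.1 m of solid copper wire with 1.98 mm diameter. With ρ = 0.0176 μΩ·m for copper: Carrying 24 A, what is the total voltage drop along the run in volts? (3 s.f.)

17.1 V

ρ = 0.0176 μΩ·m = 1.76×10^-8 Ω·m
Section 1: A_strand = π(2.8000e-04)² = 2.463e-07 m²; R₁ = ρL/(N·A_s) = (1.76×10^-8)(52.2)/(7×2.463e-07) = 0.5329 Ω
Section 2: A = π(d/2)² = π(9.9000e-04 m)² = 3.079e-06 m²
R₂ = (1.76×10^-8)(31.1)/(3.079e-06) = 0.1778 Ω
R = R₁ + R₂ = 0.7106 Ω
V = IR = 24 × 0.7106 = 17.1 V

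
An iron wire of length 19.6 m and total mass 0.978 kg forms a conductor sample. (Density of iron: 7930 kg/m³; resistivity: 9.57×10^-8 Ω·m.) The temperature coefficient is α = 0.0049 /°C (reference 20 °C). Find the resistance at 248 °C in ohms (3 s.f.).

0.631 Ω

A = m/(density·L) = 0.978/(7930×19.6) = 6.2923e-06 m²
R = ρL/A = (9.57×10^-8)(19.6)/(6.2923e-06) = 0.2981 Ω
R(248 °C) = 0.2981 × (1 + 0.0049×228) = 0.631 Ω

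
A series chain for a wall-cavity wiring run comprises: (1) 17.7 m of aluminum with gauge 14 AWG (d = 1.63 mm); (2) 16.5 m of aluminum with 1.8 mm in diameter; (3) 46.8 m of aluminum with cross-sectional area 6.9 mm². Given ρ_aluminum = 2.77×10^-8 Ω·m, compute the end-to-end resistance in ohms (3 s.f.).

Seg 1: A = π(1.63/2 mm)² = π(8.1500e-04 m)² = 2.087e-06 m²
R_1 = (2.77×10^-8)(17.7)/(2.087e-06) = 0.235 Ω
Seg 2: A = π(d/2)² = π(9.0000e-04 m)² = 2.545e-06 m²
R_2 = (2.77×10^-8)(16.5)/(2.545e-06) = 0.1796 Ω
Seg 3: A = 6.9 mm² = 6.900e-06 m²
R_3 = (2.77×10^-8)(46.8)/(6.900e-06) = 0.1879 Ω
R_total = R_1 + R_2 + R_3 = 0.602 Ω

0.602 Ω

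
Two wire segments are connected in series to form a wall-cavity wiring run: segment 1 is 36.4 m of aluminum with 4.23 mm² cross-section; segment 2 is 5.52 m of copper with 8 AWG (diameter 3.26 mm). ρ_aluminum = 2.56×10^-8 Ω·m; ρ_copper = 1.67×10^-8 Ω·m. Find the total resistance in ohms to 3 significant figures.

0.231 Ω

Segment 1: A = 4.23 mm² = 4.230e-06 m²
R₁ = ρL/A = (2.56×10^-8)(36.4)/(4.230e-06) = 0.2203 Ω
Segment 2: A = π(3.26/2 mm)² = π(1.6300e-03 m)² = 8.347e-06 m²
R₂ = (1.67×10^-8)(5.52)/(8.347e-06) = 0.01104 Ω
R = R₁ + R₂ = 0.231 Ω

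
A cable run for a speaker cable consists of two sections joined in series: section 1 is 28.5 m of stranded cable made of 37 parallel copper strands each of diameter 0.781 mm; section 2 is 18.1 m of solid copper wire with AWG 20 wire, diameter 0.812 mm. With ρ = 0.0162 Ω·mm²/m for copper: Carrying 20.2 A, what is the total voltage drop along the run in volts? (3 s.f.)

12.0 V

ρ = 0.0162 Ω·mm²/m = 1.62×10^-8 Ω·m
Section 1: A_strand = π(3.9050e-04)² = 4.791e-07 m²; R₁ = ρL/(N·A_s) = (1.62×10^-8)(28.5)/(37×4.791e-07) = 0.02605 Ω
Section 2: A = π(0.812/2 mm)² = π(4.0600e-04 m)² = 5.178e-07 m²
R₂ = (1.62×10^-8)(18.1)/(5.178e-07) = 0.5662 Ω
R = R₁ + R₂ = 0.5923 Ω
V = IR = 20.2 × 0.5923 = 12.0 V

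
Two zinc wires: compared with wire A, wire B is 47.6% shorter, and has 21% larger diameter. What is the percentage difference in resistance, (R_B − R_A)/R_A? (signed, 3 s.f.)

R ∝ L/d², so R_B/R_A = (1 − 47.6/100) × (1 + 21/100)⁻²
= 0.524 × 0.683 = 0.3579
(R_B − R_A)/R_A = 0.3579 − 1 = -64.2%

-64.2%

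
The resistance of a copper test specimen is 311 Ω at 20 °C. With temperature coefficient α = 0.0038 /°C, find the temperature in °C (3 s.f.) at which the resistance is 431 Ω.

R = R₀(1 + α(T − T₀)) ⇒ T = T₀ + (R/R₀ − 1)/α
T = 20 + (431/311 − 1)/0.0038 = 20 + (0.3859)/0.0038 = 122 °C

122 °C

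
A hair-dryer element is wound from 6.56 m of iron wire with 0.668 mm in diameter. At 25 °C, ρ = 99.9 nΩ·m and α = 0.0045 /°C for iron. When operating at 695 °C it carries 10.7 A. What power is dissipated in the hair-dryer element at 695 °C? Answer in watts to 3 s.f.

860 W

ρ = 99.9 nΩ·m = 9.99×10^-8 Ω·m
A = π(d/2)² = π(3.3400e-04 m)² = 3.505e-07 m²
R₍25₎ = ρL/A = (9.99×10^-8)(6.56)/(3.505e-07) = 1.87 Ω
R₍695₎ = R₍25₎(1 + αΔT) = 1.87 × (1 + 0.0045×670) = 7.508 Ω
P = I²R = (10.7)² × 7.508 = 860 W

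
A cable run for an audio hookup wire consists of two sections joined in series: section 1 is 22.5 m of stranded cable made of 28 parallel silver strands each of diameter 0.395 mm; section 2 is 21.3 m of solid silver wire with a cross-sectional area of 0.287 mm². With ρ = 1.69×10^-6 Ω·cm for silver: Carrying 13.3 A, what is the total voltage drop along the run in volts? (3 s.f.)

ρ = 1.69×10^-6 Ω·cm = 1.69×10^-8 Ω·m
Section 1: A_strand = π(1.9750e-04)² = 1.225e-07 m²; R₁ = ρL/(N·A_s) = (1.69×10^-8)(22.5)/(28×1.225e-07) = 0.1108 Ω
Section 2: A = 0.287 mm² = 2.870e-07 m²
R₂ = (1.69×10^-8)(21.3)/(2.870e-07) = 1.254 Ω
R = R₁ + R₂ = 1.365 Ω
V = IR = 13.3 × 1.365 = 18.2 V

18.2 V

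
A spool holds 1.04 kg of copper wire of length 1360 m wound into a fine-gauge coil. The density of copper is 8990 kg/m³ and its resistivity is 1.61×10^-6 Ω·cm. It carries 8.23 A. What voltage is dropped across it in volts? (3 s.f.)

2120 V

ρ = 1.61×10^-6 Ω·cm = 1.61×10^-8 Ω·m
A = m/(density·L) = 1.04/(8990×1360) = 8.5062e-08 m²
R = ρL/A = (1.61×10^-8)(1360)/(8.5062e-08) = 257.4 Ω
V = IR = 8.23 × 257.4 = 2120 V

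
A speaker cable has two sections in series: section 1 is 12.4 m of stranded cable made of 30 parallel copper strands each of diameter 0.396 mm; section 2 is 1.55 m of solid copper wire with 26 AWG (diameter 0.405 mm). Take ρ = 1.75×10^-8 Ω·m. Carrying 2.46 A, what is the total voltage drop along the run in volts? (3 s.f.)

0.662 V

Section 1: A_strand = π(1.9800e-04)² = 1.232e-07 m²; R₁ = ρL/(N·A_s) = (1.75×10^-8)(12.4)/(30×1.232e-07) = 0.05873 Ω
Section 2: A = π(0.405/2 mm)² = π(2.0250e-04 m)² = 1.288e-07 m²
R₂ = (1.75×10^-8)(1.55)/(1.288e-07) = 0.2106 Ω
R = R₁ + R₂ = 0.2693 Ω
V = IR = 2.46 × 0.2693 = 0.662 V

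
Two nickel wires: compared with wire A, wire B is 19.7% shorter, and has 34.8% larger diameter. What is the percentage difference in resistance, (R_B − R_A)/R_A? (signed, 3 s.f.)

-55.8%

R ∝ L/d², so R_B/R_A = (1 − 19.7/100) × (1 + 34.8/100)⁻²
= 0.803 × 0.5503 = 0.4419
(R_B − R_A)/R_A = 0.4419 − 1 = -55.8%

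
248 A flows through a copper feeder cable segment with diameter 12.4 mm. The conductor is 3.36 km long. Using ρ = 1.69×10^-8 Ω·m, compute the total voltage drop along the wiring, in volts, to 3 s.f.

117 V

A = π(d/2)² = π(6.2000e-03 m)² = 1.208e-04 m²
R = ρL/A = (1.69×10^-8)(3360)/(1.208e-04) = 0.4702 Ω
V = IR = 248 × 0.4702 = 117 V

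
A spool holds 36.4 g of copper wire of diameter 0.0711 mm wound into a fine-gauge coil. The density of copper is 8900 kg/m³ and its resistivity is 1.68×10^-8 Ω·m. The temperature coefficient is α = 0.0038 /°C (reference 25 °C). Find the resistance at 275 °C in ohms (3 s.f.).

A = π(d/2)² = π(3.5550e-05 m)² = 3.9704e-09 m²
L = m/(density·A) = 0.0364/(8900×3.9704e-09) = 1030 m
R = ρL/A = (1.68×10^-8)(1030)/(3.9704e-09) = 4359 Ω
R(275 °C) = 4359 × (1 + 0.0038×250) = 8500 Ω

8500 Ω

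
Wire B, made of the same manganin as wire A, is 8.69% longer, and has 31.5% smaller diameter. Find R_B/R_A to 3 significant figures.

R ∝ L/d², so R_B/R_A = (1 + 8.69/100) × (1 − 31.5/100)⁻²
= 1.087 × 2.131 = 2.32

2.32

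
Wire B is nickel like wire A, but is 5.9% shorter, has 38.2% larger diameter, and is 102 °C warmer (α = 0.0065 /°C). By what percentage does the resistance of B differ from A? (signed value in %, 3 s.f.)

-18.1%

R ∝ ρL/d² with ρ ∝ (1+αΔT), so R_B/R_A = (1 − 5.9/100) × (1 + 38.2/100)⁻² × (1 + 0.0065×102)
= 0.941 × 0.5236 × 1.663 = 0.8193
(R_B − R_A)/R_A = 0.8193 − 1 = -18.1%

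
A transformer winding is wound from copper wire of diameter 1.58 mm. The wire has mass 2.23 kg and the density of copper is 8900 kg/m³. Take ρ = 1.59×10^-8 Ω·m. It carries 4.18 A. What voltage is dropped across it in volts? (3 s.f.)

4.33 V

A = π(d/2)² = π(7.9000e-04 m)² = 1.9607e-06 m²
L = m/(density·A) = 2.23/(8900×1.9607e-06) = 127.8 m
R = ρL/A = (1.59×10^-8)(127.8)/(1.9607e-06) = 1.036 Ω
V = IR = 4.18 × 1.036 = 4.33 V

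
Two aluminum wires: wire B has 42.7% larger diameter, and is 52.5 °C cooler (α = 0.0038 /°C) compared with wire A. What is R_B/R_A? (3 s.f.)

0.393

R ∝ ρL/d² with ρ ∝ (1+αΔT), so R_B/R_A = (1 + 42.7/100)⁻² × (1 − 0.0038×52.5)
= 0.4911 × 0.8005 = 0.393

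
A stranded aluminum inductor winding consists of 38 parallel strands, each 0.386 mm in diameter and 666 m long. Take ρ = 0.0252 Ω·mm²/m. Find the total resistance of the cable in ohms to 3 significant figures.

3.77 Ω

ρ = 0.0252 Ω·mm²/m = 2.52×10^-8 Ω·m
A_strand = π(1.9300e-04 m)² = 1.170e-07 m²
R_strand = ρL/A = (2.52×10^-8)(666)/(1.170e-07) = 143.4 Ω
R_total = R_strand/N = 143.4/38 = 3.77 Ω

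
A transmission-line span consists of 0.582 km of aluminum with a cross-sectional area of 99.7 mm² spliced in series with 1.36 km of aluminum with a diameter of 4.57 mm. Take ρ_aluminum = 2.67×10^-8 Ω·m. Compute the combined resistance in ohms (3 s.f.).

Segment 1: A = 99.7 mm² = 9.970e-05 m²
R₁ = ρL/A = (2.67×10^-8)(582)/(9.970e-05) = 0.1559 Ω
Segment 2: A = π(d/2)² = π(2.2850e-03 m)² = 1.640e-05 m²
R₂ = (2.67×10^-8)(1360)/(1.640e-05) = 2.214 Ω
R = R₁ + R₂ = 2.37 Ω

2.37 Ω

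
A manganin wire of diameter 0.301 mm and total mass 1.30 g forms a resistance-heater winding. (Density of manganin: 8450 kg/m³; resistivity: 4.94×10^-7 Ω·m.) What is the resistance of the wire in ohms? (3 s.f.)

A = π(d/2)² = π(1.5050e-04 m)² = 7.1158e-08 m²
L = m/(density·A) = 0.0013/(8450×7.1158e-08) = 2.162 m
R = ρL/A = (4.94×10^-7)(2.162)/(7.1158e-08) = 15.0 Ω

15.0 Ω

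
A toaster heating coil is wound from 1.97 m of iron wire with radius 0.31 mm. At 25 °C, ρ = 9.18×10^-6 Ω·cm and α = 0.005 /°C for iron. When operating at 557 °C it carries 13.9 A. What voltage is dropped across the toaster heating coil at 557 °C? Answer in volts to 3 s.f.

30.5 V

ρ = 9.18×10^-6 Ω·cm = 9.18×10^-8 Ω·m
A = πr² = π(3.1000e-04 m)² = 3.019e-07 m²
R₍25₎ = ρL/A = (9.18×10^-8)(1.97)/(3.019e-07) = 0.599 Ω
R₍557₎ = R₍25₎(1 + αΔT) = 0.599 × (1 + 0.005×532) = 2.192 Ω
V = IR = 13.9 × 2.192 = 30.5 V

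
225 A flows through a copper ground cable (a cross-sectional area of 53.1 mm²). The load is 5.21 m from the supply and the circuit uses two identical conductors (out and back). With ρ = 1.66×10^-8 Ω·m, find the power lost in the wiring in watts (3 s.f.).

165 W

A = 53.1 mm² = 5.310e-05 m²
Total conductor length (both ways) L = 2 × 5.21 = 10.42 m
R = ρL/A = (1.66×10^-8)(10.42)/(5.310e-05) = 0.003257 Ω
P = I²R = (225)² × 0.003257 = 165 W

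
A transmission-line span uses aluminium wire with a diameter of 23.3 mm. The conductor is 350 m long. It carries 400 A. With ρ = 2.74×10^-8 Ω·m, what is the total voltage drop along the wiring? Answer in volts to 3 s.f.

9.00 V

A = π(d/2)² = π(1.1650e-02 m)² = 4.264e-04 m²
R = ρL/A = (2.74×10^-8)(350)/(4.264e-04) = 0.02249 Ω
V = IR = 400 × 0.02249 = 9.00 V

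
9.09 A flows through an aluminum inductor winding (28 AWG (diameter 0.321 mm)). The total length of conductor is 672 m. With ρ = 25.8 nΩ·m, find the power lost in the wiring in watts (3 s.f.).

ρ = 25.8 nΩ·m = 2.58×10^-8 Ω·m
A = π(0.321/2 mm)² = π(1.6050e-04 m)² = 8.093e-08 m²
R = ρL/A = (2.58×10^-8)(672)/(8.093e-08) = 214.2 Ω
P = I²R = (9.09)² × 214.2 = 17700 W

17700 W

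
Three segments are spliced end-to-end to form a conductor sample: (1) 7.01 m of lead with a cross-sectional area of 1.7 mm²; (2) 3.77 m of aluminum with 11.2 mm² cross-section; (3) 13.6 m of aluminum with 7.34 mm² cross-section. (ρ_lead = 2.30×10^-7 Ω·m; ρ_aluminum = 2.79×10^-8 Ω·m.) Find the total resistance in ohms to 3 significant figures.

1.01 Ω

Seg 1: A = 1.7 mm² = 1.700e-06 m²
R_1 = (2.30×10^-7)(7.01)/(1.700e-06) = 0.9484 Ω
Seg 2: A = 11.2 mm² = 1.120e-05 m²
R_2 = (2.79×10^-8)(3.77)/(1.120e-05) = 0.009391 Ω
Seg 3: A = 7.34 mm² = 7.340e-06 m²
R_3 = (2.79×10^-8)(13.6)/(7.340e-06) = 0.05169 Ω
R_total = R_1 + R_2 + R_3 = 1.01 Ω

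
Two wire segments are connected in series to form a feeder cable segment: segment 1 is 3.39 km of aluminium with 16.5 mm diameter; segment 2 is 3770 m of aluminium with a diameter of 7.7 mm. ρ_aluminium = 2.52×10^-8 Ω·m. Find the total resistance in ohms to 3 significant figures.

Segment 1: A = π(d/2)² = π(8.2500e-03 m)² = 2.138e-04 m²
R₁ = ρL/A = (2.52×10^-8)(3390)/(2.138e-04) = 0.3995 Ω
Segment 2: A = π(d/2)² = π(3.8500e-03 m)² = 4.657e-05 m²
R₂ = (2.52×10^-8)(3770)/(4.657e-05) = 2.04 Ω
R = R₁ + R₂ = 2.44 Ω

2.44 Ω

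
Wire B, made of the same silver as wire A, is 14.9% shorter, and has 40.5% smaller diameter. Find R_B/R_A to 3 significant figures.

R ∝ L/d², so R_B/R_A = (1 − 14.9/100) × (1 − 40.5/100)⁻²
= 0.851 × 2.825 = 2.40

2.40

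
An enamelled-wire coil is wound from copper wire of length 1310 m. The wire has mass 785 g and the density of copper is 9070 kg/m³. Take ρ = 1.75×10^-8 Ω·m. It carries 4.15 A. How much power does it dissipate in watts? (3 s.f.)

A = m/(density·L) = 0.785/(9070×1310) = 6.6068e-08 m²
R = ρL/A = (1.75×10^-8)(1310)/(6.6068e-08) = 347 Ω
P = I²R = (4.15)² × 347 = 5980 W

5980 W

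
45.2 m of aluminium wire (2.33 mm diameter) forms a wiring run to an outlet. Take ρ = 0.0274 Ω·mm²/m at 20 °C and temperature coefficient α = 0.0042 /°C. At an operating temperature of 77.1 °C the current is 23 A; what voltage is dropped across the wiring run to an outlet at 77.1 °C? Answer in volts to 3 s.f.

ρ = 0.0274 Ω·mm²/m = 2.74×10^-8 Ω·m
A = π(d/2)² = π(1.1650e-03 m)² = 4.264e-06 m²
R₍20₎ = ρL/A = (2.74×10^-8)(45.2)/(4.264e-06) = 0.2905 Ω
R₍77.1₎ = R₍20₎(1 + αΔT) = 0.2905 × (1 + 0.0042×57.1) = 0.3601 Ω
V = IR = 23 × 0.3601 = 8.28 V

8.28 V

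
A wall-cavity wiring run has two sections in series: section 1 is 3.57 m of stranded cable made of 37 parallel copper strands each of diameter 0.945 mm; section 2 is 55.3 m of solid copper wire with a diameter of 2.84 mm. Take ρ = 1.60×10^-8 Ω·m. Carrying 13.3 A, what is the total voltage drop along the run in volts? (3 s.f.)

Section 1: A_strand = π(4.7250e-04)² = 7.014e-07 m²; R₁ = ρL/(N·A_s) = (1.60×10^-8)(3.57)/(37×7.014e-07) = 0.002201 Ω
Section 2: A = π(d/2)² = π(1.4200e-03 m)² = 6.335e-06 m²
R₂ = (1.60×10^-8)(55.3)/(6.335e-06) = 0.1397 Ω
R = R₁ + R₂ = 0.1419 Ω
V = IR = 13.3 × 0.1419 = 1.89 V

1.89 V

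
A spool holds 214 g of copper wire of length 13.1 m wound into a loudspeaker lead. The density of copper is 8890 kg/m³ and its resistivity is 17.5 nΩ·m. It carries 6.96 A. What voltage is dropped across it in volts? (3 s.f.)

0.868 V

ρ = 17.5 nΩ·m = 1.75×10^-8 Ω·m
A = m/(density·L) = 0.214/(8890×13.1) = 1.8376e-06 m²
R = ρL/A = (1.75×10^-8)(13.1)/(1.8376e-06) = 0.1248 Ω
V = IR = 6.96 × 0.1248 = 0.868 V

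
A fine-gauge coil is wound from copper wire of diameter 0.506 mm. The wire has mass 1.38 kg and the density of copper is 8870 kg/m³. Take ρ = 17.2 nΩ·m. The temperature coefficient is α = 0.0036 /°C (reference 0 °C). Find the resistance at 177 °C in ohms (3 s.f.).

108 Ω

ρ = 17.2 nΩ·m = 1.72×10^-8 Ω·m
A = π(d/2)² = π(2.5300e-04 m)² = 2.0109e-07 m²
L = m/(density·A) = 1.38/(8870×2.0109e-07) = 773.7 m
R = ρL/A = (1.72×10^-8)(773.7)/(2.0109e-07) = 66.18 Ω
R(177 °C) = 66.18 × (1 + 0.0036×177) = 108 Ω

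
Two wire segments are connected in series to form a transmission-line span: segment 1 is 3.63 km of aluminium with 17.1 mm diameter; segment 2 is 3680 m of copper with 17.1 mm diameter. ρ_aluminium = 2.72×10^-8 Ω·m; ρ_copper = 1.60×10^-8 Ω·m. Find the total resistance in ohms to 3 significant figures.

0.686 Ω

Segment 1: A = π(d/2)² = π(8.5500e-03 m)² = 2.297e-04 m²
R₁ = ρL/A = (2.72×10^-8)(3630)/(2.297e-04) = 0.4299 Ω
R₂ = (1.60×10^-8)(3680)/(2.297e-04) = 0.2564 Ω
R = R₁ + R₂ = 0.686 Ω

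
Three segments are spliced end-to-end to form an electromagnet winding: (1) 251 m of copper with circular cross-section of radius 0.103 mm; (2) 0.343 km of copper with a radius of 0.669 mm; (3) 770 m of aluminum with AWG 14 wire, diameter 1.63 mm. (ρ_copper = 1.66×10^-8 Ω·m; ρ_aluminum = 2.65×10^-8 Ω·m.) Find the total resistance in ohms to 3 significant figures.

139 Ω

Seg 1: A = πr² = π(1.0300e-04 m)² = 3.333e-08 m²
R_1 = (1.66×10^-8)(251)/(3.333e-08) = 125 Ω
Seg 2: A = πr² = π(6.6900e-04 m)² = 1.406e-06 m²
R_2 = (1.66×10^-8)(343)/(1.406e-06) = 4.049 Ω
Seg 3: A = π(1.63/2 mm)² = π(8.1500e-04 m)² = 2.087e-06 m²
R_3 = (2.65×10^-8)(770)/(2.087e-06) = 9.778 Ω
R_total = R_1 + R_2 + R_3 = 139 Ω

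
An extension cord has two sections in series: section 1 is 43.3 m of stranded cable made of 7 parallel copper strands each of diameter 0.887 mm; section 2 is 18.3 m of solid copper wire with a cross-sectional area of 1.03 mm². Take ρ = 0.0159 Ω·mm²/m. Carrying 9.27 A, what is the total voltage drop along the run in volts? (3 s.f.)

ρ = 0.0159 Ω·mm²/m = 1.59×10^-8 Ω·m
Section 1: A_strand = π(4.4350e-04)² = 6.179e-07 m²; R₁ = ρL/(N·A_s) = (1.59×10^-8)(43.3)/(7×6.179e-07) = 0.1592 Ω
Section 2: A = 1.03 mm² = 1.030e-06 m²
R₂ = (1.59×10^-8)(18.3)/(1.030e-06) = 0.2825 Ω
R = R₁ + R₂ = 0.4417 Ω
V = IR = 9.27 × 0.4417 = 4.09 V

4.09 V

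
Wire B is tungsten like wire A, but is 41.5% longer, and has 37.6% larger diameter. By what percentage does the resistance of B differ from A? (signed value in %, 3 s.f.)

-25.3%

R ∝ L/d², so R_B/R_A = (1 + 41.5/100) × (1 + 37.6/100)⁻²
= 1.415 × 0.5282 = 0.7473
(R_B − R_A)/R_A = 0.7473 − 1 = -25.3%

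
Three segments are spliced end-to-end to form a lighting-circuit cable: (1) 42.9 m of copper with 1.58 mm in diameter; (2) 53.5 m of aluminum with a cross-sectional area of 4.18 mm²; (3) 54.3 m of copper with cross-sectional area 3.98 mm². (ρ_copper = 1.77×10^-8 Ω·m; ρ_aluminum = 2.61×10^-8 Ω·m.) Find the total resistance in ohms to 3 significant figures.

Seg 1: A = π(d/2)² = π(7.9000e-04 m)² = 1.961e-06 m²
R_1 = (1.77×10^-8)(42.9)/(1.961e-06) = 0.3873 Ω
Seg 2: A = 4.18 mm² = 4.180e-06 m²
R_2 = (2.61×10^-8)(53.5)/(4.180e-06) = 0.3341 Ω
Seg 3: A = 3.98 mm² = 3.980e-06 m²
R_3 = (1.77×10^-8)(54.3)/(3.980e-06) = 0.2415 Ω
R_total = R_1 + R_2 + R_3 = 0.963 Ω

0.963 Ω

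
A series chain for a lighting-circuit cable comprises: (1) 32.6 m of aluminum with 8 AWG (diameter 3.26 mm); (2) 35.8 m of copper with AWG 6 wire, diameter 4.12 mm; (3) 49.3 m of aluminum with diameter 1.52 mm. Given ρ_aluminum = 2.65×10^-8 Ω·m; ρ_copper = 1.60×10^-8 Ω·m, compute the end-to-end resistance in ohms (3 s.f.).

0.866 Ω

Seg 1: A = π(3.26/2 mm)² = π(1.6300e-03 m)² = 8.347e-06 m²
R_1 = (2.65×10^-8)(32.6)/(8.347e-06) = 0.1035 Ω
Seg 2: A = π(4.12/2 mm)² = π(2.0600e-03 m)² = 1.333e-05 m²
R_2 = (1.60×10^-8)(35.8)/(1.333e-05) = 0.04297 Ω
Seg 3: A = π(d/2)² = π(7.6000e-04 m)² = 1.815e-06 m²
R_3 = (2.65×10^-8)(49.3)/(1.815e-06) = 0.72 Ω
R_total = R_1 + R_2 + R_3 = 0.866 Ω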